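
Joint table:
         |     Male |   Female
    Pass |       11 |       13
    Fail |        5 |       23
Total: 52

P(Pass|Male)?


P(Pass|Male) = 11/(11+5) = 11/16

P = 11/16 ≈ 68.75%


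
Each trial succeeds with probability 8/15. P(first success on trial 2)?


Geometric: P(X=2) = (1-p)^(k-1)×p = (7/15)^1×8/15 = 56/225

P(X=2) = 56/225 ≈ 24.89%


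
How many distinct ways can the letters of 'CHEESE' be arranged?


Letters: 6, freq: {'C': 1, 'H': 1, 'E': 3, 'S': 1}
6!/(1!×1!×3!×1!) = 720/6 = 120

120


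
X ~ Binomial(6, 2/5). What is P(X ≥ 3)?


P(X ≥ 3) = Σ P(X=i) for i=3..6
P(X=3) = 864/3125
P(X=4) = 432/3125
P(X=5) = 576/15625
P(X=6) = 64/15625
Sum = 1424/3125

P(X ≥ 3) = 1424/3125 ≈ 45.57%


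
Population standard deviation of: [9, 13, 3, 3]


Mean = 28/4 = 7
  (9-7)²=4
  (13-7)²=36
  (3-7)²=16
  (3-7)²=16
Σ(x-μ)² = 72
σ² = 72/4 = 18

σ = √(18) ≈ 4.2426


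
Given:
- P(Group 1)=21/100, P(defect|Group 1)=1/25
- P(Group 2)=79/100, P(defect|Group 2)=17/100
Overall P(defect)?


P(B) = Σ P(B|Aᵢ)×P(Aᵢ)
  1/25×21/100 = 21/2500
  17/100×79/100 = 1343/10000
Sum = 1427/10000

P(defect) = 1427/10000 ≈ 14.27%


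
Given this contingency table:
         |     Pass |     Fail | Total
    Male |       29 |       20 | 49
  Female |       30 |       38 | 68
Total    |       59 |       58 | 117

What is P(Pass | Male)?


P(Pass | Male) = 29/(29+20) = 29/49

P(Pass|Male) = 29/49 ≈ 59.18%


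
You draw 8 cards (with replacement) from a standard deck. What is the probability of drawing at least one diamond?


P(not a diamond) = 39/52 = 3/4
P(none in 8 draws) = (3/4)^8 = 6561/65536
P(≥1 diamond) = 1 - 6561/65536 = 58975/65536

P = 58975/65536 ≈ 89.99%


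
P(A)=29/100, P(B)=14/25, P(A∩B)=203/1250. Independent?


P(A)×P(B) = 203/1250
P(A∩B) = 203/1250
Equal ✓ → Independent

Yes, independent


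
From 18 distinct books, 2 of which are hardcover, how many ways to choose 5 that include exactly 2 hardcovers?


Choose 2 of the 2 hardcovers and 3 of the other 16 books:
C(2,2)×C(16,3) = 1×560 = 560

560


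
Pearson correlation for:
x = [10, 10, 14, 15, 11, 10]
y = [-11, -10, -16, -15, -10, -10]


n=6, Σx=70, Σy=-72, Σxy=-869, Σx²=842, Σy²=902
r = (6×(-869) - 70×(-72))/√((6×842 - 70²)(6×902 - (-72)²))
= -174/√(152×228) = -174/√34656 ≈ -174/186.1612 ≈ -0.9347

r ≈ -0.9347


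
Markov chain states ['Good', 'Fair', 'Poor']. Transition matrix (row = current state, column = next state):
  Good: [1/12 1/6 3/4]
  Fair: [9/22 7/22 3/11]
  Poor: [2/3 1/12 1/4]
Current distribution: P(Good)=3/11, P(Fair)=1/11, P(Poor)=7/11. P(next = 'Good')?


P(next=Good) = Σᵢ P(now=i)×P(i→Good)
= 3/11×1/12 + 1/11×9/22 + 7/11×2/3
= 1/44 + 9/242 + 14/33 = 703/1452

P = 703/1452 ≈ 0.4842


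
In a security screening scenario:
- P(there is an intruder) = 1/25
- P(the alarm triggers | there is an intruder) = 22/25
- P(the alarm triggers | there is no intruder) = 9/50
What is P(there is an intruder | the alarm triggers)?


Using Bayes' theorem:
P(A|B) = P(B|A)·P(A) / P(B)

P(the alarm triggers) = 22/25 × 1/25 + 9/50 × 24/25
= 22/625 + 108/625 = 26/125

P(there is an intruder|the alarm triggers) = (22/625) / (26/125) = 11/65

P(there is an intruder|the alarm triggers) = 11/65 ≈ 16.92%


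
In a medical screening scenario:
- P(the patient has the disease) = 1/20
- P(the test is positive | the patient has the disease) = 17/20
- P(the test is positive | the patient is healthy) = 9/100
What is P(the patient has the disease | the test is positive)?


Using Bayes' theorem:
P(A|B) = P(B|A)·P(A) / P(B)

P(the test is positive) = 17/20 × 1/20 + 9/100 × 19/20
= 17/400 + 171/2000 = 16/125

P(the patient has the disease|the test is positive) = (17/400) / (16/125) = 85/256

P(the patient has the disease|the test is positive) = 85/256 ≈ 33.20%


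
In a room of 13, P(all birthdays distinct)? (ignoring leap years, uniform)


P(all different) = Π(365-i)/365 for i=0..12
= (365/365)×(364/365)×...×(353/365)
= 0.805590

P ≈ 0.8056 ≈ 80.56%


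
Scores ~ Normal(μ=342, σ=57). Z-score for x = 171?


z = (x - μ)/σ = (171 - 342)/57 = -3.0

z = -3.0


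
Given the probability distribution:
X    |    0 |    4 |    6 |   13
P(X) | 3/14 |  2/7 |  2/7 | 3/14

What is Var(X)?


E[X] = 79/14
E[X²] = 715/14
Var(X) = E[X²] - (E[X])² = 715/14 - 6241/196 = 3769/196

Var(X) = 3769/196 ≈ 19.2296


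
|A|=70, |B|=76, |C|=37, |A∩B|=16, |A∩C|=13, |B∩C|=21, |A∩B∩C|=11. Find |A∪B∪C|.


|A∪B∪C| = 70+76+37-16-13-21+11 = 144

|A∪B∪C| = 144


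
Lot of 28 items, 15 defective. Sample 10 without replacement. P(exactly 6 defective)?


Hypergeometric: C(15,6)×C(13,4)/C(28,10)
= 5005×715/13123110 = 715/2622

P(X=6) = 715/2622 ≈ 27.27%


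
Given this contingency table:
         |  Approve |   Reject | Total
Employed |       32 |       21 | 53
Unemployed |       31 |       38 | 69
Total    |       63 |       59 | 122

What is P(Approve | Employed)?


P(Approve | Employed) = 32/(32+21) = 32/53

P(Approve|Employed) = 32/53 ≈ 60.38%


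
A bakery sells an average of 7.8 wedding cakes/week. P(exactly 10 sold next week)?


Poisson(λ=7.8): P(X=10) = e^(-λ)×λ^k/k!
= e^(-7.8) × 7.8^10 / 10!
≈ 0.000409734979 × 833577583.124 / 3628800 ≈ 0.094121

P(X=10) ≈ 0.094121 ≈ 9.41%


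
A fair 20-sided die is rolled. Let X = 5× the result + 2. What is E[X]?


E[die] = (1+20)/2 = 21/2
E[X] = 5×21/2 + 2 = 109/2

E[X] = 109/2


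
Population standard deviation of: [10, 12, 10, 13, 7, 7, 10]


Mean = 69/7
  (10-69/7)²=1/49
  (12-69/7)²=225/49
  (10-69/7)²=1/49
  (13-69/7)²=484/49
  (7-69/7)²=400/49
  (7-69/7)²=400/49
  (10-69/7)²=1/49
Σ(x-μ)² = 216/7
σ² = (216/7)/7 = 216/49

σ = √(216/49) ≈ 2.0996


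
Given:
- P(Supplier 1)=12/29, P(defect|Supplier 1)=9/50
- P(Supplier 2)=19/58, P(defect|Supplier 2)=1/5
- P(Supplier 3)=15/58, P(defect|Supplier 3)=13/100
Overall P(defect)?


P(B) = Σ P(B|Aᵢ)×P(Aᵢ)
  9/50×12/29 = 54/725
  1/5×19/58 = 19/290
  13/100×15/58 = 39/1160
Sum = 1007/5800

P(defect) = 1007/5800 ≈ 17.36%


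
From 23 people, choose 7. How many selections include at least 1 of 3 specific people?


Complement: C(23,7) - C(20,7) = 245157 - 77520 = 167637

167637


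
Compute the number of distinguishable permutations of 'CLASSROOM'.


Letters: 9, freq: {'C': 1, 'L': 1, 'A': 1, 'S': 2, 'R': 1, 'O': 2, 'M': 1}
9!/(1!×1!×1!×2!×1!×2!×1!) = 362880/4 = 90720

90720


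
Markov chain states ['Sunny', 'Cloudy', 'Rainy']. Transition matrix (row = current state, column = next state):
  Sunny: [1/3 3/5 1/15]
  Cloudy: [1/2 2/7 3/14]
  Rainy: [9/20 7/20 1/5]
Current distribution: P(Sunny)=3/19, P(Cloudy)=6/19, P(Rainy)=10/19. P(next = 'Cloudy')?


P(next=Cloudy) = Σᵢ P(now=i)×P(i→Cloudy)
= 3/19×3/5 + 6/19×2/7 + 10/19×7/20
= 9/95 + 12/133 + 7/38 = 491/1330

P = 491/1330 ≈ 0.3692


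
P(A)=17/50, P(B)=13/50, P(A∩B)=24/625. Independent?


P(A)×P(B) = 221/2500
P(A∩B) = 24/625
Not equal → NOT independent

No, not independent


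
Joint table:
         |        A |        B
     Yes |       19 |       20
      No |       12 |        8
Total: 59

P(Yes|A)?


P(Yes|A) = 19/(19+12) = 19/31

P = 19/31 ≈ 61.29%


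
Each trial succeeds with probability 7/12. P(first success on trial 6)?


Geometric: P(X=6) = (1-p)^(k-1)×p = (5/12)^5×7/12 = 21875/2985984

P(X=6) = 21875/2985984 ≈ 0.73%


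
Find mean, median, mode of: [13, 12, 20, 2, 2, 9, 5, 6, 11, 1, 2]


Sorted: [1, 2, 2, 2, 5, 6, 9, 11, 12, 13, 20]
Mean = 83/11
Median = 6
Freq: {13: 1, 12: 1, 20: 1, 2: 3, 9: 1, 5: 1, 6: 1, 11: 1, 1: 1}
Mode: [2]

Mean=83/11, Median=6, Mode=2


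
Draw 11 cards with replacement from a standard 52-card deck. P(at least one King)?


P(not a King) = 48/52 = 12/13
P(none in 11 draws) = (12/13)^11 = 743008370688/1792160394037
P(≥1 King) = 1 - 743008370688/1792160394037 = 1049152023349/1792160394037

P = 1049152023349/1792160394037 ≈ 58.54%


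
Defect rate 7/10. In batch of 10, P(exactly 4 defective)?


Binomial: P(X=4) = C(10,4)×p^4×(1-p)^6
= 210 × 2401/10000 × 729/1000000 = 36756909/1000000000

P(X=4) = 36756909/1000000000 ≈ 3.68%


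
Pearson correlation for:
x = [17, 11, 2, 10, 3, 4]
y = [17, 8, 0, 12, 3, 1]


n=6, Σx=47, Σy=41, Σxy=510, Σx²=539, Σy²=507
r = (6×510 - 47×41)/√((6×539 - 47²)(6×507 - 41²))
= 1133/√(1025×1361) = 1133/√1395025 ≈ 1133/1181.1118 ≈ 0.9593

r ≈ 0.9593


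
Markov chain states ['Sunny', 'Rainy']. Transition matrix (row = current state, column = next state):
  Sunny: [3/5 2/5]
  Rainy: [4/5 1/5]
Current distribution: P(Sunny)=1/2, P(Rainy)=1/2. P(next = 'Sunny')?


P(next=Sunny) = Σᵢ P(now=i)×P(i→Sunny)
= 1/2×3/5 + 1/2×4/5
= 3/10 + 2/5 = 7/10

P = 7/10 ≈ 0.7000


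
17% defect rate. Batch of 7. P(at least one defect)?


P(all good) = (83/100)^7 = 27136050989627/100000000000000
P(≥1 defect) = 72863949010373/100000000000000

P = 72863949010373/100000000000000 ≈ 72.86%


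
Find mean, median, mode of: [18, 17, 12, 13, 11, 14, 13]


Sorted: [11, 12, 13, 13, 14, 17, 18]
Mean = 98/7 = 14
Median = 13
Freq: {18: 1, 17: 1, 12: 1, 13: 2, 11: 1, 14: 1}
Mode: [13]

Mean=14, Median=13, Mode=13


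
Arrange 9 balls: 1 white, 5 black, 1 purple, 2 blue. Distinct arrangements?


9!/(1!×5!×1!×2!) = 1512

1512


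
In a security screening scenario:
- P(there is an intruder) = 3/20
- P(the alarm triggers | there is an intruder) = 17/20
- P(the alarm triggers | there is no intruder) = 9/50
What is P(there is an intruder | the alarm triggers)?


Using Bayes' theorem:
P(A|B) = P(B|A)·P(A) / P(B)

P(the alarm triggers) = 17/20 × 3/20 + 9/50 × 17/20
= 51/400 + 153/1000 = 561/2000

P(there is an intruder|the alarm triggers) = (51/400) / (561/2000) = 5/11

P(there is an intruder|the alarm triggers) = 5/11 ≈ 45.45%


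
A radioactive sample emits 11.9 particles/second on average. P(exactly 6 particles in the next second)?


Poisson(λ=11.9): P(X=6) = e^(-λ)×λ^k/k!
= e^(-11.9) × 11.9^6 / 6!
≈ 6.790404807e-06 × 2839760.85528 / 720 ≈ 0.026782

P(X=6) ≈ 0.026782 ≈ 2.68%


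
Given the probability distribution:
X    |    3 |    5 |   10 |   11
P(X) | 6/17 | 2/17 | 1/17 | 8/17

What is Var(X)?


E[X] = 126/17
E[X²] = 1172/17
Var(X) = E[X²] - (E[X])² = 1172/17 - 15876/289 = 4048/289

Var(X) = 4048/289 ≈ 14.0069


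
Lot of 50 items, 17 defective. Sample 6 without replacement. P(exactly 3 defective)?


Hypergeometric: C(17,3)×C(33,3)/C(50,6)
= 680×5456/15890700 = 185504/794535

P(X=3) = 185504/794535 ≈ 23.35%


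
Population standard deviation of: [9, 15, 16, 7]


Mean = 47/4
  (9-47/4)²=121/16
  (15-47/4)²=169/16
  (16-47/4)²=289/16
  (7-47/4)²=361/16
Σ(x-μ)² = 235/4
σ² = (235/4)/4 = 235/16

σ = √(235/16) ≈ 3.8324


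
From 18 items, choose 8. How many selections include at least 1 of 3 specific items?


Complement: C(18,8) - C(15,8) = 43758 - 6435 = 37323

37323


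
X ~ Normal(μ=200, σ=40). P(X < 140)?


z = (140-200)/40 = -1.5
P(Z < -1.5) = 0.0668

P(X < 140) ≈ 0.0668


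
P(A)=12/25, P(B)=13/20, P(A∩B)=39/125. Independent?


P(A)×P(B) = 39/125
P(A∩B) = 39/125
Equal ✓ → Independent

Yes, independent


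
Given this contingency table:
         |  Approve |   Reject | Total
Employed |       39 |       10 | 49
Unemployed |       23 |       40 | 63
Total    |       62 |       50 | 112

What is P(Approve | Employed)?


P(Approve | Employed) = 39/(39+10) = 39/49

P(Approve|Employed) = 39/49 ≈ 79.59%


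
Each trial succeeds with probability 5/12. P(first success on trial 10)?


Geometric: P(X=10) = (1-p)^(k-1)×p = (7/12)^9×5/12 = 201768035/61917364224

P(X=10) = 201768035/61917364224 ≈ 0.33%


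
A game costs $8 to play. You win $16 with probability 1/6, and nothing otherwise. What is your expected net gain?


E[gain] = (16-8)×1/6 + (-8)×5/6
= 4/3 - 20/3 = -16/3

Expected net gain = $-16/3 ≈ $-5.33


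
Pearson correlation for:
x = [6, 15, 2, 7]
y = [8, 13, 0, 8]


n=4, Σx=30, Σy=29, Σxy=299, Σx²=314, Σy²=297
r = (4×299 - 30×29)/√((4×314 - 30²)(4×297 - 29²))
= 326/√(356×347) = 326/√123532 ≈ 326/351.4712 ≈ 0.9275

r ≈ 0.9275


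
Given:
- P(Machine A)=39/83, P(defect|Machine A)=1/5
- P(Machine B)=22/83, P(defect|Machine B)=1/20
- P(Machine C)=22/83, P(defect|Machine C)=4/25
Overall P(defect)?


P(B) = Σ P(B|Aᵢ)×P(Aᵢ)
  1/5×39/83 = 39/415
  1/20×22/83 = 11/830
  4/25×22/83 = 88/2075
Sum = 621/4150

P(defect) = 621/4150 ≈ 14.96%


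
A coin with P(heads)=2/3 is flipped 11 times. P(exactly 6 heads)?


Binomial: P(X=6) = C(11,6)×p^6×(1-p)^5
= 462 × 64/729 × 1/243 = 9856/59049

P(X=6) = 9856/59049 ≈ 16.69%


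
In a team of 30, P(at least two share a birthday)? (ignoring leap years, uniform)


P(all different) = Π(365-i)/365 for i=0..29
= 0.293684
P(match) = 1 - 0.293684 = 0.706316

P ≈ 0.7063 ≈ 70.63%


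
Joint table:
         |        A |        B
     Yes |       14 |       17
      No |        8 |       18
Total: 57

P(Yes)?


P(Yes) = (14+17)/57 = 31/57

P(Yes) = 31/57 ≈ 54.39%


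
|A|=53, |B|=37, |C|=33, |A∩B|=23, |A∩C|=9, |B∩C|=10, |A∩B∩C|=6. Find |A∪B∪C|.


|A∪B∪C| = 53+37+33-23-9-10+6 = 87

|A∪B∪C| = 87


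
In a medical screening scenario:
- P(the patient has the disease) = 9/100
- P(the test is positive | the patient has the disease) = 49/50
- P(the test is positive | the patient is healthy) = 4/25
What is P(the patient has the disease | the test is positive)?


Using Bayes' theorem:
P(A|B) = P(B|A)·P(A) / P(B)

P(the test is positive) = 49/50 × 9/100 + 4/25 × 91/100
= 441/5000 + 91/625 = 1169/5000

P(the patient has the disease|the test is positive) = (441/5000) / (1169/5000) = 63/167

P(the patient has the disease|the test is positive) = 63/167 ≈ 37.72%


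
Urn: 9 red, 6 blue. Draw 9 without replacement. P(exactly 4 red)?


Hypergeometric: C(9,4)×C(6,5)/C(15,9)
= 126×6/5005 = 108/715

P(X=4) = 108/715 ≈ 15.10%


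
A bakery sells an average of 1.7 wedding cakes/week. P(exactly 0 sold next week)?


Poisson(λ=1.7): P(X=0) = e^(-λ)×λ^k/k!
= e^(-1.7) × 1.7^0 / 0!
≈ 0.1826835241 × 1 / 1 ≈ 0.182684

P(X=0) ≈ 0.182684 ≈ 18.27%


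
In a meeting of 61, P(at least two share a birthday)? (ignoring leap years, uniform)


P(all different) = Π(365-i)/365 for i=0..60
= 0.004911
P(match) = 1 - 0.004911 = 0.995089

P ≈ 0.9951 ≈ 99.51%


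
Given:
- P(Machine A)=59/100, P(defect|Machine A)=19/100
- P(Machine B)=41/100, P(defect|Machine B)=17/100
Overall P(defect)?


P(B) = Σ P(B|Aᵢ)×P(Aᵢ)
  19/100×59/100 = 1121/10000
  17/100×41/100 = 697/10000
Sum = 909/5000

P(defect) = 909/5000 ≈ 18.18%


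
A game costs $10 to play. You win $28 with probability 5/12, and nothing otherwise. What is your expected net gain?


E[gain] = (28-10)×5/12 + (-10)×7/12
= 15/2 - 35/6 = 5/3

Expected net gain = $5/3 ≈ $1.67


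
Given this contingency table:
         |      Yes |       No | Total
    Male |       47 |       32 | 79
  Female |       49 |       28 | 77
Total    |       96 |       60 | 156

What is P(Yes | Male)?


P(Yes | Male) = 47/(47+32) = 47/79

P(Yes|Male) = 47/79 ≈ 59.49%


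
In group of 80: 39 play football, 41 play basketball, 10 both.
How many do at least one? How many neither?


|A∪B| = 39+41-10 = 70
Neither = 80-70 = 10

At least one: 70; Neither: 10


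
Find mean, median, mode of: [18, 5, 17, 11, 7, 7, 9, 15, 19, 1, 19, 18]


Sorted: [1, 5, 7, 7, 9, 11, 15, 17, 18, 18, 19, 19]
Mean = 146/12 = 73/6
Median = 13
Freq: {18: 2, 5: 1, 17: 1, 11: 1, 7: 2, 9: 1, 15: 1, 19: 2, 1: 1}
Mode: [7, 18, 19]

Mean=73/6, Median=13, Mode=[7, 18, 19]


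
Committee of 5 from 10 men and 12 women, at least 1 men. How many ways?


Count by #men:
  1M,4W: C(10,1)×C(12,4)=4950
  2M,3W: C(10,2)×C(12,3)=9900
  3M,2W: C(10,3)×C(12,2)=7920
  4M,1W: C(10,4)×C(12,1)=2520
  5M,0W: C(10,5)×C(12,0)=252
Total = 25542

25542


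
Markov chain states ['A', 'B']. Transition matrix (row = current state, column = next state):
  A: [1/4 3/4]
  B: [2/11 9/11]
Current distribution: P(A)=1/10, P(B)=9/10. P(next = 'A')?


P(next=A) = Σᵢ P(now=i)×P(i→A)
= 1/10×1/4 + 9/10×2/11
= 1/40 + 9/55 = 83/440

P = 83/440 ≈ 0.1886


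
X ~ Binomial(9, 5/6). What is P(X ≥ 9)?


P(X ≥ 9) = Σ P(X=i) for i=9..9
P(X=9) = 1953125/10077696
Sum = 1953125/10077696

P(X ≥ 9) = 1953125/10077696 ≈ 19.38%


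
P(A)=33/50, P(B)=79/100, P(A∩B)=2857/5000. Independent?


P(A)×P(B) = 2607/5000
P(A∩B) = 2857/5000
Not equal → NOT independent

No, not independent


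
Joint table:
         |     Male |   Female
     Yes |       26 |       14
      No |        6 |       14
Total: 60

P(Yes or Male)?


P(Yes∨Male) = P(Yes) + P(Male) - P(Yes∧Male)
= (40 + 32 - 26)/60 = 46/60 = 23/30

P = 23/30 ≈ 76.67%


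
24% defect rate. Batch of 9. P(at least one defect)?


P(all good) = (19/25)^9 = 322687697779/3814697265625
P(≥1 defect) = 3492009567846/3814697265625

P = 3492009567846/3814697265625 ≈ 91.54%


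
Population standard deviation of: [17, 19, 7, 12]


Mean = 55/4
  (17-55/4)²=169/16
  (19-55/4)²=441/16
  (7-55/4)²=729/16
  (12-55/4)²=49/16
Σ(x-μ)² = 347/4
σ² = (347/4)/4 = 347/16

σ = √(347/16) ≈ 4.6570


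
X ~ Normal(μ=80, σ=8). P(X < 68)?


z = (68-80)/8 = -1.5
P(Z < -1.5) = 0.0668

P(X < 68) ≈ 0.0668


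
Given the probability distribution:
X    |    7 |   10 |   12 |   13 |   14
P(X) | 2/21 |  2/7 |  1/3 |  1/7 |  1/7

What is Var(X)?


E[X] = 239/21
E[X²] = 2801/21
Var(X) = E[X²] - (E[X])² = 2801/21 - 57121/441 = 1700/441

Var(X) = 1700/441 ≈ 3.8549


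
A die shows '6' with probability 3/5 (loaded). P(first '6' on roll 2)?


Geometric: P(X=2) = (1-p)^(k-1)×p = (2/5)^1×3/5 = 6/25

P(X=2) = 6/25 ≈ 24.00%


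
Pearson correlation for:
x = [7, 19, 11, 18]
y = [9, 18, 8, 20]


n=4, Σx=55, Σy=55, Σxy=853, Σx²=855, Σy²=869
r = (4×853 - 55×55)/√((4×855 - 55²)(4×869 - 55²))
= 387/√(395×451) = 387/√178145 ≈ 387/422.0723 ≈ 0.9169

r ≈ 0.9169


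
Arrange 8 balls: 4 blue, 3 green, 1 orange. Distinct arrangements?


8!/(4!×3!×1!) = 280

280


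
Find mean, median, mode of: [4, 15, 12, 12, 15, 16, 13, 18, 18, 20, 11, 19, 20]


Sorted: [4, 11, 12, 12, 13, 15, 15, 16, 18, 18, 19, 20, 20]
Mean = 193/13
Median = 15
Freq: {4: 1, 15: 2, 12: 2, 16: 1, 13: 1, 18: 2, 20: 2, 11: 1, 19: 1}
Mode: [12, 15, 18, 20]

Mean=193/13, Median=15, Mode=[12, 15, 18, 20]


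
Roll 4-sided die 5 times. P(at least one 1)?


P(no 1)^5 = (3/4)^5 = 243/1024
P(≥1) = 1 - 243/1024 = 781/1024

P = 781/1024 ≈ 76.27%


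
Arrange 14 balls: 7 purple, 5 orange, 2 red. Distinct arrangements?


14!/(7!×5!×2!) = 72072

72072


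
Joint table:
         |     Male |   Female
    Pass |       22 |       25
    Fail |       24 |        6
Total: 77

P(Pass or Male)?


P(Pass∨Male) = P(Pass) + P(Male) - P(Pass∧Male)
= (47 + 46 - 22)/77 = 71/77

P = 71/77 ≈ 92.21%


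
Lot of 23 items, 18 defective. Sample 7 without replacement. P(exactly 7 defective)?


Hypergeometric: C(18,7)×C(5,0)/C(23,7)
= 31824×1/245157 = 624/4807

P(X=7) = 624/4807 ≈ 12.98%


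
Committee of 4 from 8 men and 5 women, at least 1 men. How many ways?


Count by #men:
  1M,3W: C(8,1)×C(5,3)=80
  2M,2W: C(8,2)×C(5,2)=280
  3M,1W: C(8,3)×C(5,1)=280
  4M,0W: C(8,4)×C(5,0)=70
Total = 710

710


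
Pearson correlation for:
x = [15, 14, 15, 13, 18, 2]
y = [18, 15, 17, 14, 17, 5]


n=6, Σx=77, Σy=86, Σxy=1233, Σx²=1143, Σy²=1348
r = (6×1233 - 77×86)/√((6×1143 - 77²)(6×1348 - 86²))
= 776/√(929×692) = 776/√642868 ≈ 776/801.7905 ≈ 0.9678

r ≈ 0.9678


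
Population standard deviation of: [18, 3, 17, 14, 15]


Mean = 67/5
  (18-67/5)²=529/25
  (3-67/5)²=2704/25
  (17-67/5)²=324/25
  (14-67/5)²=9/25
  (15-67/5)²=64/25
Σ(x-μ)² = 726/5
σ² = (726/5)/5 = 726/25

σ = √(726/25) ≈ 5.3889


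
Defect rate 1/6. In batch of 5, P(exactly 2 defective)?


Binomial: P(X=2) = C(5,2)×p^2×(1-p)^3
= 10 × 1/36 × 125/216 = 625/3888

P(X=2) = 625/3888 ≈ 16.08%


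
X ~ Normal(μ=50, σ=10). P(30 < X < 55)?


z₁=(30-50)/10=-2.0, z₂=(55-50)/10=0.5
P = Φ(0.5) - Φ(-2.0) = 0.691462 - 0.022750 = 0.668712 ≈ 0.6687

P(30 < X < 55) ≈ 0.6687


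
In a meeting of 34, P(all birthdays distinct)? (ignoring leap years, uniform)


P(all different) = Π(365-i)/365 for i=0..33
= (365/365)×(364/365)×...×(332/365)
= 0.204683

P ≈ 0.2047 ≈ 20.47%


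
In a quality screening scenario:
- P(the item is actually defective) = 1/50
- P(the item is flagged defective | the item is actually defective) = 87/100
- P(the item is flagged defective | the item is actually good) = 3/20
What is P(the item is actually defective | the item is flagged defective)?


Using Bayes' theorem:
P(A|B) = P(B|A)·P(A) / P(B)

P(the item is flagged defective) = 87/100 × 1/50 + 3/20 × 49/50
= 87/5000 + 147/1000 = 411/2500

P(the item is actually defective|the item is flagged defective) = (87/5000) / (411/2500) = 29/274

P(the item is actually defective|the item is flagged defective) = 29/274 ≈ 10.58%


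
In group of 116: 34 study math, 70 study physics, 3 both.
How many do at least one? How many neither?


|A∪B| = 34+70-3 = 101
Neither = 116-101 = 15

At least one: 101; Neither: 15


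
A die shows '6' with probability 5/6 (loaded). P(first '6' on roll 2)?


Geometric: P(X=2) = (1-p)^(k-1)×p = (1/6)^1×5/6 = 5/36

P(X=2) = 5/36 ≈ 13.89%


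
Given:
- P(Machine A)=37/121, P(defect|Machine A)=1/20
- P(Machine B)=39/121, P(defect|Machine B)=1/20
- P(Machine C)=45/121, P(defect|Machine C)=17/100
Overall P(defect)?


P(B) = Σ P(B|Aᵢ)×P(Aᵢ)
  1/20×37/121 = 37/2420
  1/20×39/121 = 39/2420
  17/100×45/121 = 153/2420
Sum = 229/2420

P(defect) = 229/2420 ≈ 9.46%


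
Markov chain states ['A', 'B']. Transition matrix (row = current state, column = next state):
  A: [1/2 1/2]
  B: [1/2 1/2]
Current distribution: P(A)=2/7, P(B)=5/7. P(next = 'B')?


P(next=B) = Σᵢ P(now=i)×P(i→B)
= 2/7×1/2 + 5/7×1/2
= 1/7 + 5/14 = 1/2

P = 1/2 ≈ 0.5000


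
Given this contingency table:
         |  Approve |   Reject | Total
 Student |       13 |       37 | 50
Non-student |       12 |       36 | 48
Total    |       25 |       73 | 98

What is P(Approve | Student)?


P(Approve | Student) = 13/(13+37) = 13/50

P(Approve|Student) = 13/50 ≈ 26.00%


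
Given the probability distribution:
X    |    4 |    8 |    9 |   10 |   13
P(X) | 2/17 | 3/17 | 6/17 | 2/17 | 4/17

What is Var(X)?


E[X] = 158/17
E[X²] = 1586/17
Var(X) = E[X²] - (E[X])² = 1586/17 - 24964/289 = 1998/289

Var(X) = 1998/289 ≈ 6.9135


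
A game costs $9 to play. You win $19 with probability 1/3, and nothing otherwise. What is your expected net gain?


E[gain] = (19-9)×1/3 + (-9)×2/3
= 10/3 - 6 = -8/3

Expected net gain = $-8/3 ≈ $-2.67


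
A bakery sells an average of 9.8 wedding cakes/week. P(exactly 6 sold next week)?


Poisson(λ=9.8): P(X=6) = e^(-λ)×λ^k/k!
= e^(-9.8) × 9.8^6 / 6!
≈ 5.545159943e-05 × 885842.380864 / 720 ≈ 0.068224

P(X=6) ≈ 0.068224 ≈ 6.82%


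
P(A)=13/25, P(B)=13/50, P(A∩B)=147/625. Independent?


P(A)×P(B) = 169/1250
P(A∩B) = 147/625
Not equal → NOT independent

No, not independent


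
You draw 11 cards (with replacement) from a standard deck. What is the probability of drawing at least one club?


P(not a club) = 39/52 = 3/4
P(none in 11 draws) = (3/4)^11 = 177147/4194304
P(≥1 club) = 1 - 177147/4194304 = 4017157/4194304

P = 4017157/4194304 ≈ 95.78%


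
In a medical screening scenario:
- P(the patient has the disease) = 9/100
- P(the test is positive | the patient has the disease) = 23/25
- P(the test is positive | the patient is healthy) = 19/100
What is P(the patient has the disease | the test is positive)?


Using Bayes' theorem:
P(A|B) = P(B|A)·P(A) / P(B)

P(the test is positive) = 23/25 × 9/100 + 19/100 × 91/100
= 207/2500 + 1729/10000 = 2557/10000

P(the patient has the disease|the test is positive) = (207/2500) / (2557/10000) = 828/2557

P(the patient has the disease|the test is positive) = 828/2557 ≈ 32.38%


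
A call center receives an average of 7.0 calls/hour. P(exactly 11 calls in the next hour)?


Poisson(λ=7.0): P(X=11) = e^(-λ)×λ^k/k!
= e^(-7.0) × 7.0^11 / 11!
≈ 0.0009118819656 × 1977326743 / 39916800 ≈ 0.045171

P(X=11) ≈ 0.045171 ≈ 4.52%


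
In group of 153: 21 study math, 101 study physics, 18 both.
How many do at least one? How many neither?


|A∪B| = 21+101-18 = 104
Neither = 153-104 = 49

At least one: 104; Neither: 49


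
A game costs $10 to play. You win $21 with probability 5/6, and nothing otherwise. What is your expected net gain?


E[gain] = (21-10)×5/6 + (-10)×1/6
= 55/6 - 5/3 = 15/2

Expected net gain = $15/2 ≈ $7.50


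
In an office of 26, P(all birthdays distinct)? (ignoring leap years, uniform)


P(all different) = Π(365-i)/365 for i=0..25
= (365/365)×(364/365)×...×(340/365)
= 0.401759

P ≈ 0.4018 ≈ 40.18%


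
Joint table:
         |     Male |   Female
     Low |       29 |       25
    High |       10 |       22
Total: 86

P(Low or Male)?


P(Low∨Male) = P(Low) + P(Male) - P(Low∧Male)
= (54 + 39 - 29)/86 = 64/86 = 32/43

P = 32/43 ≈ 74.42%


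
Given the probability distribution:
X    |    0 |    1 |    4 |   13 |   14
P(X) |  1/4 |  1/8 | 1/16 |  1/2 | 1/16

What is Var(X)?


E[X] = 31/4
E[X²] = 783/8
Var(X) = E[X²] - (E[X])² = 783/8 - 961/16 = 605/16

Var(X) = 605/16 ≈ 37.8125


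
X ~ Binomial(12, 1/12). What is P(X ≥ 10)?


P(X ≥ 10) = Σ P(X=i) for i=10..12
P(X=10) = 1331/1486016741376
P(X=11) = 11/743008370688
P(X=12) = 1/8916100448256
Sum = 8119/8916100448256

P(X ≥ 10) = 8119/8916100448256 ≈ 0.00%


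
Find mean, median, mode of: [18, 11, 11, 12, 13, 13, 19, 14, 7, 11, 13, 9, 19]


Sorted: [7, 9, 11, 11, 11, 12, 13, 13, 13, 14, 18, 19, 19]
Mean = 170/13
Median = 13
Freq: {18: 1, 11: 3, 12: 1, 13: 3, 19: 2, 14: 1, 7: 1, 9: 1}
Mode: [11, 13]

Mean=170/13, Median=13, Mode=[11, 13]


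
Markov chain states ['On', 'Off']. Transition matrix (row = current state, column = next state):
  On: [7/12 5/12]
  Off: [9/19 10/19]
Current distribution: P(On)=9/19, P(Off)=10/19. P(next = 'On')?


P(next=On) = Σᵢ P(now=i)×P(i→On)
= 9/19×7/12 + 10/19×9/19
= 21/76 + 90/361 = 759/1444

P = 759/1444 ≈ 0.5256


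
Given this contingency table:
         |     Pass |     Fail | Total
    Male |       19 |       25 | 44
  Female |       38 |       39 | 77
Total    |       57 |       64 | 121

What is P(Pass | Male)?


P(Pass | Male) = 19/(19+25) = 19/44

P(Pass|Male) = 19/44 ≈ 43.18%


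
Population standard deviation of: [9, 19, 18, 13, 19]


Mean = 78/5
  (9-78/5)²=1089/25
  (19-78/5)²=289/25
  (18-78/5)²=144/25
  (13-78/5)²=169/25
  (19-78/5)²=289/25
Σ(x-μ)² = 396/5
σ² = (396/5)/5 = 396/25

σ = √(396/25) ≈ 3.9799


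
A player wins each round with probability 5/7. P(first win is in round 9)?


Geometric: P(X=9) = (1-p)^(k-1)×p = (2/7)^8×5/7 = 1280/40353607

P(X=9) = 1280/40353607 ≈ 0.00%


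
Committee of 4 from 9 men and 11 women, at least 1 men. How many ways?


Count by #men:
  1M,3W: C(9,1)×C(11,3)=1485
  2M,2W: C(9,2)×C(11,2)=1980
  3M,1W: C(9,3)×C(11,1)=924
  4M,0W: C(9,4)×C(11,0)=126
Total = 4515

4515


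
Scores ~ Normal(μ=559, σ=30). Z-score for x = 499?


z = (x - μ)/σ = (499 - 559)/30 = -2.0

z = -2.0


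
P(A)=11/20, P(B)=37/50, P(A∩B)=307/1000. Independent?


P(A)×P(B) = 407/1000
P(A∩B) = 307/1000
Not equal → NOT independent

No, not independent


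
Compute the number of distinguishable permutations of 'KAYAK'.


Letters: 5, freq: {'K': 2, 'A': 2, 'Y': 1}
5!/(2!×2!×1!) = 120/4 = 30

30


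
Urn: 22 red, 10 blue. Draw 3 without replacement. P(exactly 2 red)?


Hypergeometric: C(22,2)×C(10,1)/C(32,3)
= 231×10/4960 = 231/496

P(X=2) = 231/496 ≈ 46.57%


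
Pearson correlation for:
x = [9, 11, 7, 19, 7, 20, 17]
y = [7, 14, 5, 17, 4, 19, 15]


n=7, Σx=90, Σy=81, Σxy=1238, Σx²=1350, Σy²=1161
r = (7×1238 - 90×81)/√((7×1350 - 90²)(7×1161 - 81²))
= 1376/√(1350×1566) = 1376/√2114100 ≈ 1376/1453.9945 ≈ 0.9464

r ≈ 0.9464


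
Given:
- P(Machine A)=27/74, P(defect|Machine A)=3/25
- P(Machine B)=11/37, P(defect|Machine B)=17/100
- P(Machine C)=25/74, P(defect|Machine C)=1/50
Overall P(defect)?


P(B) = Σ P(B|Aᵢ)×P(Aᵢ)
  3/25×27/74 = 81/1850
  17/100×11/37 = 187/3700
  1/50×25/74 = 1/148
Sum = 187/1850

P(defect) = 187/1850 ≈ 10.11%


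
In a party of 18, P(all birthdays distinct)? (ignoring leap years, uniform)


P(all different) = Π(365-i)/365 for i=0..17
= (365/365)×(364/365)×...×(348/365)
= 0.653089

P ≈ 0.6531 ≈ 65.31%


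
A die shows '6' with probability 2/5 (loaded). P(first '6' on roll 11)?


Geometric: P(X=11) = (1-p)^(k-1)×p = (3/5)^10×2/5 = 118098/48828125

P(X=11) = 118098/48828125 ≈ 0.24%


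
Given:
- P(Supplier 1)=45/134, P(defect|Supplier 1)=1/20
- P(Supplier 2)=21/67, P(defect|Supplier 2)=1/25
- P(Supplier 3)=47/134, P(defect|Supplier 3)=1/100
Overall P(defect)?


P(B) = Σ P(B|Aᵢ)×P(Aᵢ)
  1/20×45/134 = 9/536
  1/25×21/67 = 21/1675
  1/100×47/134 = 47/13400
Sum = 11/335

P(defect) = 11/335 ≈ 3.28%


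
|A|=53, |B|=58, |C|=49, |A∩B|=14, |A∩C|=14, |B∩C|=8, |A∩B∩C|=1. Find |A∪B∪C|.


|A∪B∪C| = 53+58+49-14-14-8+1 = 125

|A∪B∪C| = 125


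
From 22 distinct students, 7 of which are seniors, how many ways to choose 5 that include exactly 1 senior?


Choose 1 of the 7 seniors and 4 of the other 15 students:
C(7,1)×C(15,4) = 7×1365 = 9555

9555


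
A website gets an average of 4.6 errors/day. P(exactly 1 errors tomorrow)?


Poisson(λ=4.6): P(X=1) = e^(-λ)×λ^k/k!
= e^(-4.6) × 4.6^1 / 1!
≈ 0.01005183574 × 4.6 / 1 ≈ 0.046238

P(X=1) ≈ 0.046238 ≈ 4.62%


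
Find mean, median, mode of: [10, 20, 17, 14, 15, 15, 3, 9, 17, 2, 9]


Sorted: [2, 3, 9, 9, 10, 14, 15, 15, 17, 17, 20]
Mean = 131/11
Median = 14
Freq: {10: 1, 20: 1, 17: 2, 14: 1, 15: 2, 3: 1, 9: 2, 2: 1}
Mode: [9, 15, 17]

Mean=131/11, Median=14, Mode=[9, 15, 17]


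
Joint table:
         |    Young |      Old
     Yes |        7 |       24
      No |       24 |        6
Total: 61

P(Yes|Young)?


P(Yes|Young) = 7/(7+24) = 7/31

P = 7/31 ≈ 22.58%


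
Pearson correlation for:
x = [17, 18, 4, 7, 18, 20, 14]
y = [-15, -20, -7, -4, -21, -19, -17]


n=7, Σx=98, Σy=-103, Σxy=-1667, Σx²=1598, Σy²=1781
r = (7×(-1667) - 98×(-103))/√((7×1598 - 98²)(7×1781 - (-103)²))
= -1575/√(1582×1858) = -1575/√2939356 ≈ -1575/1714.4550 ≈ -0.9187

r ≈ -0.9187


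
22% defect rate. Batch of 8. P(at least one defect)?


P(all good) = (39/50)^8 = 5352009260481/39062500000000
P(≥1 defect) = 33710490739519/39062500000000

P = 33710490739519/39062500000000 ≈ 86.30%


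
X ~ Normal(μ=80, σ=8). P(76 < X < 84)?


z₁=(76-80)/8=-0.5, z₂=(84-80)/8=0.5
P = Φ(0.5) - Φ(-0.5) = 0.691462 - 0.308538 = 0.382924 ≈ 0.3829

P(76 < X < 84) ≈ 0.3829


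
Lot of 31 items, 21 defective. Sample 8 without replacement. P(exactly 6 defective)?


Hypergeometric: C(21,6)×C(10,2)/C(31,8)
= 54264×45/7888725 = 18088/58435

P(X=6) = 18088/58435 ≈ 30.95%


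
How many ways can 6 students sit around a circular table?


Circular arrangements of 6 distinct objects: fix one position to break rotational symmetry.
(n-1)! = 5! = 120

120


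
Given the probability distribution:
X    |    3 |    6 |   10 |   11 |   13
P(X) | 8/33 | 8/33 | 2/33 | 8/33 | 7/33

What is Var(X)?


E[X] = 271/33
E[X²] = 2711/33
Var(X) = E[X²] - (E[X])² = 2711/33 - 73441/1089 = 16022/1089

Var(X) = 16022/1089 ≈ 14.7126


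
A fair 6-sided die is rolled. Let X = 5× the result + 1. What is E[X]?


E[die] = (1+6)/2 = 7/2
E[X] = 5×7/2 + 1 = 37/2

E[X] = 37/2


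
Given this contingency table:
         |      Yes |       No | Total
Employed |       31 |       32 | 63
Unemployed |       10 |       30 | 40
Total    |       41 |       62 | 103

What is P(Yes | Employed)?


P(Yes | Employed) = 31/(31+32) = 31/63

P(Yes|Employed) = 31/63 ≈ 49.21%


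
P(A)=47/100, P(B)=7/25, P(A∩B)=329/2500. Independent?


P(A)×P(B) = 329/2500
P(A∩B) = 329/2500
Equal ✓ → Independent

Yes, independent


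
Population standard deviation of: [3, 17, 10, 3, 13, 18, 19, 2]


Mean = 85/8
  (3-85/8)²=3721/64
  (17-85/8)²=2601/64
  (10-85/8)²=25/64
  (3-85/8)²=3721/64
  (13-85/8)²=361/64
  (18-85/8)²=3481/64
  (19-85/8)²=4489/64
  (2-85/8)²=4761/64
Σ(x-μ)² = 2895/8
σ² = (2895/8)/8 = 2895/64

σ = √(2895/64) ≈ 6.7257


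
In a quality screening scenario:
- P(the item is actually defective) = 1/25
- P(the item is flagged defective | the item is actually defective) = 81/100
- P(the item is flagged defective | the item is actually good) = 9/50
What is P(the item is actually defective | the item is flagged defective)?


Using Bayes' theorem:
P(A|B) = P(B|A)·P(A) / P(B)

P(the item is flagged defective) = 81/100 × 1/25 + 9/50 × 24/25
= 81/2500 + 108/625 = 513/2500

P(the item is actually defective|the item is flagged defective) = (81/2500) / (513/2500) = 3/19

P(the item is actually defective|the item is flagged defective) = 3/19 ≈ 15.79%


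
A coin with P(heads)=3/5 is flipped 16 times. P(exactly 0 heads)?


Binomial: P(X=0) = C(16,0)×p^0×(1-p)^16
= 1 × 1 × 65536/152587890625 = 65536/152587890625

P(X=0) = 65536/152587890625 ≈ 0.00%


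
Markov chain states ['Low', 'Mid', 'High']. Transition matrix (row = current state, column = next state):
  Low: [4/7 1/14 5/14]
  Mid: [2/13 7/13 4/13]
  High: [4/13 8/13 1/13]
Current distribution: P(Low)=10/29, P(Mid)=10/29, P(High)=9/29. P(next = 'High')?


P(next=High) = Σᵢ P(now=i)×P(i→High)
= 10/29×5/14 + 10/29×4/13 + 9/29×1/13
= 25/203 + 40/377 + 9/377 = 668/2639

P = 668/2639 ≈ 0.2531


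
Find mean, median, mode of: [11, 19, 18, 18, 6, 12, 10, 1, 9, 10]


Sorted: [1, 6, 9, 10, 10, 11, 12, 18, 18, 19]
Mean = 114/10 = 57/5
Median = 21/2
Freq: {11: 1, 19: 1, 18: 2, 6: 1, 12: 1, 10: 2, 1: 1, 9: 1}
Mode: [10, 18]

Mean=57/5, Median=21/2, Mode=[10, 18]


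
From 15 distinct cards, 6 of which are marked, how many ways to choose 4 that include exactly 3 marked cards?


Choose 3 of the 6 marked cards and 1 of the other 9 cards:
C(6,3)×C(9,1) = 20×9 = 180

180


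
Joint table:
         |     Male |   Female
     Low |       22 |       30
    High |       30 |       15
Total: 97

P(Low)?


P(Low) = (22+30)/97 = 52/97

P(Low) = 52/97 ≈ 53.61%


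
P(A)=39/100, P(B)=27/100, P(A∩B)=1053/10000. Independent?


P(A)×P(B) = 1053/10000
P(A∩B) = 1053/10000
Equal ✓ → Independent

Yes, independent


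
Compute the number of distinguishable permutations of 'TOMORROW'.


Letters: 8, freq: {'T': 1, 'O': 3, 'M': 1, 'R': 2, 'W': 1}
8!/(1!×3!×1!×2!×1!) = 40320/12 = 3360

3360


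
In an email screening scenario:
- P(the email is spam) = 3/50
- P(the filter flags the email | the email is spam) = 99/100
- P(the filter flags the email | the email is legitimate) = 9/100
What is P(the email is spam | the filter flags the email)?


Using Bayes' theorem:
P(A|B) = P(B|A)·P(A) / P(B)

P(the filter flags the email) = 99/100 × 3/50 + 9/100 × 47/50
= 297/5000 + 423/5000 = 18/125

P(the email is spam|the filter flags the email) = (297/5000) / (18/125) = 33/80

P(the email is spam|the filter flags the email) = 33/80 ≈ 41.25%


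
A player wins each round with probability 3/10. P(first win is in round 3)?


Geometric: P(X=3) = (1-p)^(k-1)×p = (7/10)^2×3/10 = 147/1000

P(X=3) = 147/1000 ≈ 14.70%


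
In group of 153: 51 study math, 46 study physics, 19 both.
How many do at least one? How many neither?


|A∪B| = 51+46-19 = 78
Neither = 153-78 = 75

At least one: 78; Neither: 75


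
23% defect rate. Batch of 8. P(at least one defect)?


P(all good) = (77/100)^8 = 1235736291547681/10000000000000000
P(≥1 defect) = 8764263708452319/10000000000000000

P = 8764263708452319/10000000000000000 ≈ 87.64%


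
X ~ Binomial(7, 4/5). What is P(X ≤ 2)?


P(X ≤ 2) = Σ P(X=i) for i=0..2
P(X=0) = 1/78125
P(X=1) = 28/78125
P(X=2) = 336/78125
Sum = 73/15625

P(X ≤ 2) = 73/15625 ≈ 0.47%


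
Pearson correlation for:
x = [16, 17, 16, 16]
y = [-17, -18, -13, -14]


n=4, Σx=65, Σy=-62, Σxy=-1010, Σx²=1057, Σy²=978
r = (4×(-1010) - 65×(-62))/√((4×1057 - 65²)(4×978 - (-62)²))
= -10/√(3×68) = -10/√204 ≈ -10/14.2829 ≈ -0.7001

r ≈ -0.7001


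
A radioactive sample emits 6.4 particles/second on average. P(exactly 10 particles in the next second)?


Poisson(λ=6.4): P(X=10) = e^(-λ)×λ^k/k!
= e^(-6.4) × 6.4^10 / 10!
≈ 0.001661557273 × 115292150.461 / 3628800 ≈ 0.052790

P(X=10) ≈ 0.052790 ≈ 5.28%


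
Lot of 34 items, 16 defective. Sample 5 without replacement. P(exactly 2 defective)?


Hypergeometric: C(16,2)×C(18,3)/C(34,5)
= 120×816/278256 = 120/341

P(X=2) = 120/341 ≈ 35.19%


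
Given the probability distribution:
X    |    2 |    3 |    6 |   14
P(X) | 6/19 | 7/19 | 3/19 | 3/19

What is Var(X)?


E[X] = 93/19
E[X²] = 783/19
Var(X) = E[X²] - (E[X])² = 783/19 - 8649/361 = 6228/361

Var(X) = 6228/361 ≈ 17.2521


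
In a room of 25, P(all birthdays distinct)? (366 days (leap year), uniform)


P(all different) = Π(366-i)/366 for i=0..24
= (366/366)×(365/366)×...×(342/366)
= 0.432316

P ≈ 0.4323 ≈ 43.23%


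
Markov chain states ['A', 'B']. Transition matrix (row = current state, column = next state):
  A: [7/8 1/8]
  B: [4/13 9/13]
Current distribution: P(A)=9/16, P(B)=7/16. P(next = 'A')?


P(next=A) = Σᵢ P(now=i)×P(i→A)
= 9/16×7/8 + 7/16×4/13
= 63/128 + 7/52 = 1043/1664

P = 1043/1664 ≈ 0.6268


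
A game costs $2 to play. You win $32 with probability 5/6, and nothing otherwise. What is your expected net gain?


E[gain] = (32-2)×5/6 + (-2)×1/6
= 25 - 1/3 = 74/3

Expected net gain = $74/3 ≈ $24.67


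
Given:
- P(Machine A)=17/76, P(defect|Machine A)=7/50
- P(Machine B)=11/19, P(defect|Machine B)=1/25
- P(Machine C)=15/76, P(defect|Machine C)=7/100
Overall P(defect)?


P(B) = Σ P(B|Aᵢ)×P(Aᵢ)
  7/50×17/76 = 119/3800
  1/25×11/19 = 11/475
  7/100×15/76 = 21/1520
Sum = 519/7600

P(defect) = 519/7600 ≈ 6.83%


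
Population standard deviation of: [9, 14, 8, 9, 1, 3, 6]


Mean = 50/7
  (9-50/7)²=169/49
  (14-50/7)²=2304/49
  (8-50/7)²=36/49
  (9-50/7)²=169/49
  (1-50/7)²=1849/49
  (3-50/7)²=841/49
  (6-50/7)²=64/49
Σ(x-μ)² = 776/7
σ² = (776/7)/7 = 776/49

σ = √(776/49) ≈ 3.9795


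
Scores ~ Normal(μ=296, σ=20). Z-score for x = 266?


z = (x - μ)/σ = (266 - 296)/20 = -1.5

z = -1.5


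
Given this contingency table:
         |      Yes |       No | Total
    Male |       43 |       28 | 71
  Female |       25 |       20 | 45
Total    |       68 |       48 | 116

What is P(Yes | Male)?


P(Yes | Male) = 43/(43+28) = 43/71

P(Yes|Male) = 43/71 ≈ 60.56%


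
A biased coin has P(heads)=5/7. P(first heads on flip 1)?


Geometric: P(X=1) = (1-p)^(k-1)×p = (2/7)^0×5/7 = 5/7

P(X=1) = 5/7 ≈ 71.43%


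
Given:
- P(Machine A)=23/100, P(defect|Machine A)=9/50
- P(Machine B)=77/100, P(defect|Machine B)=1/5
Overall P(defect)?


P(B) = Σ P(B|Aᵢ)×P(Aᵢ)
  9/50×23/100 = 207/5000
  1/5×77/100 = 77/500
Sum = 977/5000

P(defect) = 977/5000 ≈ 19.54%
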